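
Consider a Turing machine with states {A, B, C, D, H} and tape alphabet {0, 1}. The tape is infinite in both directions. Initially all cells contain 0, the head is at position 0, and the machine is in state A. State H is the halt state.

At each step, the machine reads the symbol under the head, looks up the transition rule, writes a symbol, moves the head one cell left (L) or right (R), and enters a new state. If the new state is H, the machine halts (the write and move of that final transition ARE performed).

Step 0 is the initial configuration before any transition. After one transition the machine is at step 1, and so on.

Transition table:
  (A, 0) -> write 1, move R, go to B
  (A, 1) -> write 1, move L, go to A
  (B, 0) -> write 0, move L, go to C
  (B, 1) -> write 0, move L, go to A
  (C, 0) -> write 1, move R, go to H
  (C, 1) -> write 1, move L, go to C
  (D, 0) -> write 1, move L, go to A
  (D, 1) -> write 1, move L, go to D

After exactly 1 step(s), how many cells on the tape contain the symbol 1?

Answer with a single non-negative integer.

Answer: 1

Derivation:
Step 1: in state A at pos 0, read 0 -> (A,0)->write 1,move R,goto B. Now: state=B, head=1, tape[-1..2]=0100 (head:   ^)
Cells containing 1 after step 1: {0} -> 1 cell(s)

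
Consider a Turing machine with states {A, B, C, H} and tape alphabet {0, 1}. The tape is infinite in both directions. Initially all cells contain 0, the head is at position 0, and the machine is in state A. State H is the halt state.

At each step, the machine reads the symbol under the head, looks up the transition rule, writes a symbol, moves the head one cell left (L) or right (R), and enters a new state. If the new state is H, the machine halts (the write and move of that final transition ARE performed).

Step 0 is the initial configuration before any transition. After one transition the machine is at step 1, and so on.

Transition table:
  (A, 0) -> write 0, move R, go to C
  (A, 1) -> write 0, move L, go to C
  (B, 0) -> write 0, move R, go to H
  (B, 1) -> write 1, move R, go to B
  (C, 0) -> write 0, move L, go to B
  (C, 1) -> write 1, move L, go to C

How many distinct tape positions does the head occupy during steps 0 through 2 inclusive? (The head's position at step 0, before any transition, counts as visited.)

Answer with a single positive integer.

Step 1: in state A at pos 0, read 0 -> (A,0)->write 0,move R,goto C. Now: state=C, head=1, tape[-1..2]=0000 (head:   ^)
Step 2: in state C at pos 1, read 0 -> (C,0)->write 0,move L,goto B. Now: state=B, head=0, tape[-1..2]=0000 (head:  ^)
Head positions at steps 0..2: starting at 0, distinct positions visited = {0, 1} -> 2 position(s)

Answer: 2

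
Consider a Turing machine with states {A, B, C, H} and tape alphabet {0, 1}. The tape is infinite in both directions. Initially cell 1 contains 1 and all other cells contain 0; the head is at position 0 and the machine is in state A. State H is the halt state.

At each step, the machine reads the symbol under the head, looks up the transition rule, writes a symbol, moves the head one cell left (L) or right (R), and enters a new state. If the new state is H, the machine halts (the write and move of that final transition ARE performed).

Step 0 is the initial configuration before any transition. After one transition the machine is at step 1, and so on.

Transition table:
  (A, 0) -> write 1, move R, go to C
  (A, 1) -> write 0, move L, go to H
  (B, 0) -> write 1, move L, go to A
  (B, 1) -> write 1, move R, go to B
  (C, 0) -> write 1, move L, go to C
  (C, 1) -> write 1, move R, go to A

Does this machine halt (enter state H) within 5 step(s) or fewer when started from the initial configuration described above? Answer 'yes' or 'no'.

Answer: no

Derivation:
Step 1: in state A at pos 0, read 0 -> (A,0)->write 1,move R,goto C. Now: state=C, head=1, tape[-1..2]=0110 (head:   ^)
Step 2: in state C at pos 1, read 1 -> (C,1)->write 1,move R,goto A. Now: state=A, head=2, tape[-1..3]=01100 (head:    ^)
Step 3: in state A at pos 2, read 0 -> (A,0)->write 1,move R,goto C. Now: state=C, head=3, tape[-1..4]=011100 (head:     ^)
Step 4: in state C at pos 3, read 0 -> (C,0)->write 1,move L,goto C. Now: state=C, head=2, tape[-1..4]=011110 (head:    ^)
Step 5: in state C at pos 2, read 1 -> (C,1)->write 1,move R,goto A. Now: state=A, head=3, tape[-1..4]=011110 (head:     ^)
After 5 step(s): state = A (not H) -> not halted within 5 -> no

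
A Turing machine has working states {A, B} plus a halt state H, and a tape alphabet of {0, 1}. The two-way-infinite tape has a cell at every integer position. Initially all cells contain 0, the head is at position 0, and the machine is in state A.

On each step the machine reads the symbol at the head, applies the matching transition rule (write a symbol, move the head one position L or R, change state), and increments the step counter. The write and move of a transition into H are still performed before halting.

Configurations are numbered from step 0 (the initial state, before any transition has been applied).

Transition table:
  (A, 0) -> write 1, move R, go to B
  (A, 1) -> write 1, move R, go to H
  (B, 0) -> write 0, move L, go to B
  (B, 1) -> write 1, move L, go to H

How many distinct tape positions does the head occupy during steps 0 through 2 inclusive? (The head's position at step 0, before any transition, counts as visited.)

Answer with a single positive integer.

Answer: 2

Derivation:
Step 1: in state A at pos 0, read 0 -> (A,0)->write 1,move R,goto B. Now: state=B, head=1, tape[-1..2]=0100 (head:   ^)
Step 2: in state B at pos 1, read 0 -> (B,0)->write 0,move L,goto B. Now: state=B, head=0, tape[-1..2]=0100 (head:  ^)
Head positions at steps 0..2: starting at 0, distinct positions visited = {0, 1} -> 2 position(s)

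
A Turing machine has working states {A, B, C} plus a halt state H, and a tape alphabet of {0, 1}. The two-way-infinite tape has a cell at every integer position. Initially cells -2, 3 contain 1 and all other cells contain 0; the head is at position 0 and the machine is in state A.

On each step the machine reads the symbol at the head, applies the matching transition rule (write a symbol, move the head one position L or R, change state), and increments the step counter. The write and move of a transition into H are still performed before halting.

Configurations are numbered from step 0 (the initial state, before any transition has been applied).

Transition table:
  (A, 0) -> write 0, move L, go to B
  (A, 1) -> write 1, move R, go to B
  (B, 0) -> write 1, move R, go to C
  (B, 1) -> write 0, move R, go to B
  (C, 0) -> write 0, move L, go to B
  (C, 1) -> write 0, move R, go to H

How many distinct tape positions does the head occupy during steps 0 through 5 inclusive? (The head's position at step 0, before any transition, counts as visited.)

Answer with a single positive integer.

Step 1: in state A at pos 0, read 0 -> (A,0)->write 0,move L,goto B. Now: state=B, head=-1, tape[-3..4]=01000010 (head:   ^)
Step 2: in state B at pos -1, read 0 -> (B,0)->write 1,move R,goto C. Now: state=C, head=0, tape[-3..4]=01100010 (head:    ^)
Step 3: in state C at pos 0, read 0 -> (C,0)->write 0,move L,goto B. Now: state=B, head=-1, tape[-3..4]=01100010 (head:   ^)
Step 4: in state B at pos -1, read 1 -> (B,1)->write 0,move R,goto B. Now: state=B, head=0, tape[-3..4]=01000010 (head:    ^)
Step 5: in state B at pos 0, read 0 -> (B,0)->write 1,move R,goto C. Now: state=C, head=1, tape[-3..4]=01010010 (head:     ^)
Head positions at steps 0..5: starting at 0, distinct positions visited = {-1, 0, 1} -> 3 position(s)

Answer: 3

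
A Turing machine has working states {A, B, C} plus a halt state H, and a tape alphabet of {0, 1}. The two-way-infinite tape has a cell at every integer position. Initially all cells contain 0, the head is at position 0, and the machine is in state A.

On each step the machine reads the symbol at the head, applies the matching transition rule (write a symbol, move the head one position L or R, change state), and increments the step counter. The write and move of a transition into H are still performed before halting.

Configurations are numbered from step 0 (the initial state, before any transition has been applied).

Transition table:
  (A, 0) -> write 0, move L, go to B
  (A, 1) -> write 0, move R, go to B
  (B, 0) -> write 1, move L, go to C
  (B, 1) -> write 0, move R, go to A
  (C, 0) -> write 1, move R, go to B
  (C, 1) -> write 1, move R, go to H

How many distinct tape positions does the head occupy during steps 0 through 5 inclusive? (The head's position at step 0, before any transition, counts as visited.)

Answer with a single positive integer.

Answer: 3

Derivation:
Step 1: in state A at pos 0, read 0 -> (A,0)->write 0,move L,goto B. Now: state=B, head=-1, tape[-2..1]=0000 (head:  ^)
Step 2: in state B at pos -1, read 0 -> (B,0)->write 1,move L,goto C. Now: state=C, head=-2, tape[-3..1]=00100 (head:  ^)
Step 3: in state C at pos -2, read 0 -> (C,0)->write 1,move R,goto B. Now: state=B, head=-1, tape[-3..1]=01100 (head:   ^)
Step 4: in state B at pos -1, read 1 -> (B,1)->write 0,move R,goto A. Now: state=A, head=0, tape[-3..1]=01000 (head:    ^)
Step 5: in state A at pos 0, read 0 -> (A,0)->write 0,move L,goto B. Now: state=B, head=-1, tape[-3..1]=01000 (head:   ^)
Head positions at steps 0..5: starting at 0, distinct positions visited = {-2, -1, 0} -> 3 position(s)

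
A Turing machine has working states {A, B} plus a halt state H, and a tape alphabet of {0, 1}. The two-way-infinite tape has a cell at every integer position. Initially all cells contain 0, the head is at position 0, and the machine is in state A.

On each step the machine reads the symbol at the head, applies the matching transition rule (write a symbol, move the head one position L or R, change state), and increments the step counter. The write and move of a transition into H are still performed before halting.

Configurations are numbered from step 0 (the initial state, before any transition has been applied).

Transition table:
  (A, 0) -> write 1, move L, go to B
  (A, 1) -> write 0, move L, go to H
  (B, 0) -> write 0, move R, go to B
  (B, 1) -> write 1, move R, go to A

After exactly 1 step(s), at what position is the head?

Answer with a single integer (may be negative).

Step 1: in state A at pos 0, read 0 -> (A,0)->write 1,move L,goto B. Now: state=B, head=-1, tape[-2..1]=0010 (head:  ^)

Answer: -1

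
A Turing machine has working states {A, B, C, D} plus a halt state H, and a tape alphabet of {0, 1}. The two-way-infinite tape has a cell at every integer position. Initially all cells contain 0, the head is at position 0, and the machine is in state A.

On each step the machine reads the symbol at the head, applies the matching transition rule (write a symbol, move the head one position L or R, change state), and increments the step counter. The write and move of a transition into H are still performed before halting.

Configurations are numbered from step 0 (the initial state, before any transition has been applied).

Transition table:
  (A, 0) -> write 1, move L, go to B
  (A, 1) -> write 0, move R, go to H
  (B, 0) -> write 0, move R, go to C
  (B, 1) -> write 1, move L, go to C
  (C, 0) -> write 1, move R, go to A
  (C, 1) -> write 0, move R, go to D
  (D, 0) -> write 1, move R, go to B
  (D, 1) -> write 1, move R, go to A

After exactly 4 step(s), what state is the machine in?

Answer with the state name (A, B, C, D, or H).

Answer: B

Derivation:
Step 1: in state A at pos 0, read 0 -> (A,0)->write 1,move L,goto B. Now: state=B, head=-1, tape[-2..1]=0010 (head:  ^)
Step 2: in state B at pos -1, read 0 -> (B,0)->write 0,move R,goto C. Now: state=C, head=0, tape[-2..1]=0010 (head:   ^)
Step 3: in state C at pos 0, read 1 -> (C,1)->write 0,move R,goto D. Now: state=D, head=1, tape[-2..2]=00000 (head:    ^)
Step 4: in state D at pos 1, read 0 -> (D,0)->write 1,move R,goto B. Now: state=B, head=2, tape[-2..3]=000100 (head:     ^)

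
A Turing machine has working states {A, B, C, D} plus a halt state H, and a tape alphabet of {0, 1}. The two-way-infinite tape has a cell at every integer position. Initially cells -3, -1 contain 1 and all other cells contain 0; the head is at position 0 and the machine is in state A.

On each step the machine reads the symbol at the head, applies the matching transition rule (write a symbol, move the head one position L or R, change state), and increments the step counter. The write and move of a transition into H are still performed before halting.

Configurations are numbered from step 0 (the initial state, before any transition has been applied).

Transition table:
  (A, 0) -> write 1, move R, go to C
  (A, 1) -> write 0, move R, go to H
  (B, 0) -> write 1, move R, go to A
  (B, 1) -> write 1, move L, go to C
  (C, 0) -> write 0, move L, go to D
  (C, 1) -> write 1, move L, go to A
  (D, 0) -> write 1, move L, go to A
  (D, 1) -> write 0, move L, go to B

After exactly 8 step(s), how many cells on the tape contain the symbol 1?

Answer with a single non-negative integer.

Answer: 3

Derivation:
Step 1: in state A at pos 0, read 0 -> (A,0)->write 1,move R,goto C. Now: state=C, head=1, tape[-4..2]=0101100 (head:      ^)
Step 2: in state C at pos 1, read 0 -> (C,0)->write 0,move L,goto D. Now: state=D, head=0, tape[-4..2]=0101100 (head:     ^)
Step 3: in state D at pos 0, read 1 -> (D,1)->write 0,move L,goto B. Now: state=B, head=-1, tape[-4..2]=0101000 (head:    ^)
Step 4: in state B at pos -1, read 1 -> (B,1)->write 1,move L,goto C. Now: state=C, head=-2, tape[-4..2]=0101000 (head:   ^)
Step 5: in state C at pos -2, read 0 -> (C,0)->write 0,move L,goto D. Now: state=D, head=-3, tape[-4..2]=0101000 (head:  ^)
Step 6: in state D at pos -3, read 1 -> (D,1)->write 0,move L,goto B. Now: state=B, head=-4, tape[-5..2]=00001000 (head:  ^)
Step 7: in state B at pos -4, read 0 -> (B,0)->write 1,move R,goto A. Now: state=A, head=-3, tape[-5..2]=01001000 (head:   ^)
Step 8: in state A at pos -3, read 0 -> (A,0)->write 1,move R,goto C. Now: state=C, head=-2, tape[-5..2]=01101000 (head:    ^)
Cells containing 1 after step 8: {-4, -3, -1} -> 3 cell(s)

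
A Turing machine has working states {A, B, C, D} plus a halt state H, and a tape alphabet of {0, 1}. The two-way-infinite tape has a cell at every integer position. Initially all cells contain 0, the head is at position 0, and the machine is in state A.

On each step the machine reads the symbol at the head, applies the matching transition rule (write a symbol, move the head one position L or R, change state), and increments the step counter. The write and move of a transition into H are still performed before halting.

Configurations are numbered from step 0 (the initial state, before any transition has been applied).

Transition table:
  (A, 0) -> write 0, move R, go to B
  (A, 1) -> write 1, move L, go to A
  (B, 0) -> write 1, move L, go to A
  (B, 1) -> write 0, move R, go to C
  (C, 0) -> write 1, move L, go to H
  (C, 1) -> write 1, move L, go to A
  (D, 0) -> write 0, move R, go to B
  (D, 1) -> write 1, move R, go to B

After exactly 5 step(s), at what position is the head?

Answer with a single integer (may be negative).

Step 1: in state A at pos 0, read 0 -> (A,0)->write 0,move R,goto B. Now: state=B, head=1, tape[-1..2]=0000 (head:   ^)
Step 2: in state B at pos 1, read 0 -> (B,0)->write 1,move L,goto A. Now: state=A, head=0, tape[-1..2]=0010 (head:  ^)
Step 3: in state A at pos 0, read 0 -> (A,0)->write 0,move R,goto B. Now: state=B, head=1, tape[-1..2]=0010 (head:   ^)
Step 4: in state B at pos 1, read 1 -> (B,1)->write 0,move R,goto C. Now: state=C, head=2, tape[-1..3]=00000 (head:    ^)
Step 5: in state C at pos 2, read 0 -> (C,0)->write 1,move L,goto H. Now: state=H, head=1, tape[-1..3]=00010 (head:   ^)

Answer: 1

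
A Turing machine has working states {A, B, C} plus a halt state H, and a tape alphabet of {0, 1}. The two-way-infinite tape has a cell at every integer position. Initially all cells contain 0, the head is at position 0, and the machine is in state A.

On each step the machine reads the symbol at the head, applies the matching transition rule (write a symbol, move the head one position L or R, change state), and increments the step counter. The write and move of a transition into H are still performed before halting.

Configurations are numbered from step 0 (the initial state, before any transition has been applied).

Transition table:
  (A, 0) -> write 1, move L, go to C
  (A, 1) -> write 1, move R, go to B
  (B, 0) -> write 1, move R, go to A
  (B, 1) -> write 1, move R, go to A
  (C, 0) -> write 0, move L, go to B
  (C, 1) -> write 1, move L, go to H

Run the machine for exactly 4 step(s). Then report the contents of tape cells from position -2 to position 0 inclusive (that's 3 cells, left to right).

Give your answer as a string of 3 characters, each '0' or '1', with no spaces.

Answer: 111

Derivation:
Step 1: in state A at pos 0, read 0 -> (A,0)->write 1,move L,goto C. Now: state=C, head=-1, tape[-2..1]=0010 (head:  ^)
Step 2: in state C at pos -1, read 0 -> (C,0)->write 0,move L,goto B. Now: state=B, head=-2, tape[-3..1]=00010 (head:  ^)
Step 3: in state B at pos -2, read 0 -> (B,0)->write 1,move R,goto A. Now: state=A, head=-1, tape[-3..1]=01010 (head:   ^)
Step 4: in state A at pos -1, read 0 -> (A,0)->write 1,move L,goto C. Now: state=C, head=-2, tape[-3..1]=01110 (head:  ^)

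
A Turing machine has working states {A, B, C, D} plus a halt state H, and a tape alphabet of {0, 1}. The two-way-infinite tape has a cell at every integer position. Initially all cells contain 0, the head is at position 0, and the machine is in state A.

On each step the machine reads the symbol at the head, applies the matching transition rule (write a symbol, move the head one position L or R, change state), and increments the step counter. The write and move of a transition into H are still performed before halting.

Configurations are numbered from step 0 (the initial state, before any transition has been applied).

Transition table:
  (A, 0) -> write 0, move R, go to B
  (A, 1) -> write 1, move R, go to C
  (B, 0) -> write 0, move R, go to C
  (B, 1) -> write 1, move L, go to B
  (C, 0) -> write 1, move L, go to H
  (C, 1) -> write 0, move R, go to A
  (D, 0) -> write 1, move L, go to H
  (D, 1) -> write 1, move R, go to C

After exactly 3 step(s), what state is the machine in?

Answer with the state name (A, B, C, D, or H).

Answer: H

Derivation:
Step 1: in state A at pos 0, read 0 -> (A,0)->write 0,move R,goto B. Now: state=B, head=1, tape[-1..2]=0000 (head:   ^)
Step 2: in state B at pos 1, read 0 -> (B,0)->write 0,move R,goto C. Now: state=C, head=2, tape[-1..3]=00000 (head:    ^)
Step 3: in state C at pos 2, read 0 -> (C,0)->write 1,move L,goto H. Now: state=H, head=1, tape[-1..3]=00010 (head:   ^)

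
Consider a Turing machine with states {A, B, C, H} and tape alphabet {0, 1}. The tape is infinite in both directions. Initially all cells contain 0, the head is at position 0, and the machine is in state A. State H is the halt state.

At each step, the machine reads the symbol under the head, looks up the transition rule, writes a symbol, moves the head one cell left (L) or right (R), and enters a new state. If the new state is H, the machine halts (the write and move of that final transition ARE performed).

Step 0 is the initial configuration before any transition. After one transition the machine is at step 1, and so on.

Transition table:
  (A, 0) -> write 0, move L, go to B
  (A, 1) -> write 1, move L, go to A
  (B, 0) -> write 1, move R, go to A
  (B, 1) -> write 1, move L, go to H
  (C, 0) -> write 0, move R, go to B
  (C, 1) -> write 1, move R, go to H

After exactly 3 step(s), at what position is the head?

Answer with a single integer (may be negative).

Answer: -1

Derivation:
Step 1: in state A at pos 0, read 0 -> (A,0)->write 0,move L,goto B. Now: state=B, head=-1, tape[-2..1]=0000 (head:  ^)
Step 2: in state B at pos -1, read 0 -> (B,0)->write 1,move R,goto A. Now: state=A, head=0, tape[-2..1]=0100 (head:   ^)
Step 3: in state A at pos 0, read 0 -> (A,0)->write 0,move L,goto B. Now: state=B, head=-1, tape[-2..1]=0100 (head:  ^)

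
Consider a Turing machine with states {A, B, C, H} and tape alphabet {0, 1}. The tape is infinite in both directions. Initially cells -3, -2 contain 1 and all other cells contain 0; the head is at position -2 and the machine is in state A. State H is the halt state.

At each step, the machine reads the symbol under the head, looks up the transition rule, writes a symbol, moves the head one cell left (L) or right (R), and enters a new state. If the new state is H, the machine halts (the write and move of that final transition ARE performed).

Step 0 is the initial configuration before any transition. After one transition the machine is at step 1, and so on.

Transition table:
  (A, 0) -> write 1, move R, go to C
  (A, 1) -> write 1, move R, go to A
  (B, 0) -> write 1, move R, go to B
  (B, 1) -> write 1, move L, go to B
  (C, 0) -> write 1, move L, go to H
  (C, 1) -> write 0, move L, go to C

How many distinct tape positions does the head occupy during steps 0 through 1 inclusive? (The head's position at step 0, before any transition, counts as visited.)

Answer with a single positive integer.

Answer: 2

Derivation:
Step 1: in state A at pos -2, read 1 -> (A,1)->write 1,move R,goto A. Now: state=A, head=-1, tape[-4..0]=01100 (head:    ^)
Head positions at steps 0..1: starting at -2, distinct positions visited = {-2, -1} -> 2 position(s)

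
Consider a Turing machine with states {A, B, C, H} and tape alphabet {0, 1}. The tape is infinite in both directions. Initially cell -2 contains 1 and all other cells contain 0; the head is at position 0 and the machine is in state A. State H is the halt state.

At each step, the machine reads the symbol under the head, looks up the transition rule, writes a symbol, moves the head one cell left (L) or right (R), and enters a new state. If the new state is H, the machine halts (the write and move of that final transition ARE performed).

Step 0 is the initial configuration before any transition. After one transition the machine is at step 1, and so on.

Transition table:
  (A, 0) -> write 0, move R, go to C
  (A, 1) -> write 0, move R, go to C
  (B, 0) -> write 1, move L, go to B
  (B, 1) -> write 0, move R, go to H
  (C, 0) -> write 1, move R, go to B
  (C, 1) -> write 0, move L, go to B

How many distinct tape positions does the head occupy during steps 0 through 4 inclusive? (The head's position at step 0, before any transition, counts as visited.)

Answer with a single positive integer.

Answer: 3

Derivation:
Step 1: in state A at pos 0, read 0 -> (A,0)->write 0,move R,goto C. Now: state=C, head=1, tape[-3..2]=010000 (head:     ^)
Step 2: in state C at pos 1, read 0 -> (C,0)->write 1,move R,goto B. Now: state=B, head=2, tape[-3..3]=0100100 (head:      ^)
Step 3: in state B at pos 2, read 0 -> (B,0)->write 1,move L,goto B. Now: state=B, head=1, tape[-3..3]=0100110 (head:     ^)
Step 4: in state B at pos 1, read 1 -> (B,1)->write 0,move R,goto H. Now: state=H, head=2, tape[-3..3]=0100010 (head:      ^)
Head positions at steps 0..4: starting at 0, distinct positions visited = {0, 1, 2} -> 3 position(s)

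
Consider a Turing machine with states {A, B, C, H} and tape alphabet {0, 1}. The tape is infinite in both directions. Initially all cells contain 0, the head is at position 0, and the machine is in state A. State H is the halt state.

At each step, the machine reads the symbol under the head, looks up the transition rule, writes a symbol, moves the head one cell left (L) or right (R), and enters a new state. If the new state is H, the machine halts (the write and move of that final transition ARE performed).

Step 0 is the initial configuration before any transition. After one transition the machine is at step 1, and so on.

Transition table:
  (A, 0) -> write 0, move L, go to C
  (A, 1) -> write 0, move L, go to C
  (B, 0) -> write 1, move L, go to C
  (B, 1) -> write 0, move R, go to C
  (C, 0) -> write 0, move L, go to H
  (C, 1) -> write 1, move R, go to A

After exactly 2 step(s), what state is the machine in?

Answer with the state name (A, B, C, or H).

Answer: H

Derivation:
Step 1: in state A at pos 0, read 0 -> (A,0)->write 0,move L,goto C. Now: state=C, head=-1, tape[-2..1]=0000 (head:  ^)
Step 2: in state C at pos -1, read 0 -> (C,0)->write 0,move L,goto H. Now: state=H, head=-2, tape[-3..1]=00000 (head:  ^)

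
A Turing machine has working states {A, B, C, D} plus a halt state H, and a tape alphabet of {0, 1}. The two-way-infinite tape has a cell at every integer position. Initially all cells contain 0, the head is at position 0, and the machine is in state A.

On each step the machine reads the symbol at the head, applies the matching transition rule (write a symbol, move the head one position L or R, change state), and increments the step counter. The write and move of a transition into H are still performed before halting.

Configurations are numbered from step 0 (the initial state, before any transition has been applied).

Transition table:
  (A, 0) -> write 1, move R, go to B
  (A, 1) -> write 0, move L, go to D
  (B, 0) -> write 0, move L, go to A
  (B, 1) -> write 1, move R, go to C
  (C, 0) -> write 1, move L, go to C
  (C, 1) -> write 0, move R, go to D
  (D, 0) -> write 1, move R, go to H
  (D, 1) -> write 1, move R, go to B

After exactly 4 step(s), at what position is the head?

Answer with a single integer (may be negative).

Step 1: in state A at pos 0, read 0 -> (A,0)->write 1,move R,goto B. Now: state=B, head=1, tape[-1..2]=0100 (head:   ^)
Step 2: in state B at pos 1, read 0 -> (B,0)->write 0,move L,goto A. Now: state=A, head=0, tape[-1..2]=0100 (head:  ^)
Step 3: in state A at pos 0, read 1 -> (A,1)->write 0,move L,goto D. Now: state=D, head=-1, tape[-2..2]=00000 (head:  ^)
Step 4: in state D at pos -1, read 0 -> (D,0)->write 1,move R,goto H. Now: state=H, head=0, tape[-2..2]=01000 (head:   ^)

Answer: 0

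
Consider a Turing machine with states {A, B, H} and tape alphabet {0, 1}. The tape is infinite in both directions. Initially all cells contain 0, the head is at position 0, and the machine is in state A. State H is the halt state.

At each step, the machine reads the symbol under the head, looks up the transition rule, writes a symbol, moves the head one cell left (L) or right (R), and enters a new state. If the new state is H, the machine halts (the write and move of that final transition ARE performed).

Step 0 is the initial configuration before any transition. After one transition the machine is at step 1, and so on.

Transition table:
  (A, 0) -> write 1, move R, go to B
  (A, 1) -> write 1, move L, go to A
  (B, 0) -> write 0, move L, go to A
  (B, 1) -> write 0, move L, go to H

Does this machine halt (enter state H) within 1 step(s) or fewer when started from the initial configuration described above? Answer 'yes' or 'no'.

Step 1: in state A at pos 0, read 0 -> (A,0)->write 1,move R,goto B. Now: state=B, head=1, tape[-1..2]=0100 (head:   ^)
After 1 step(s): state = B (not H) -> not halted within 1 -> no

Answer: no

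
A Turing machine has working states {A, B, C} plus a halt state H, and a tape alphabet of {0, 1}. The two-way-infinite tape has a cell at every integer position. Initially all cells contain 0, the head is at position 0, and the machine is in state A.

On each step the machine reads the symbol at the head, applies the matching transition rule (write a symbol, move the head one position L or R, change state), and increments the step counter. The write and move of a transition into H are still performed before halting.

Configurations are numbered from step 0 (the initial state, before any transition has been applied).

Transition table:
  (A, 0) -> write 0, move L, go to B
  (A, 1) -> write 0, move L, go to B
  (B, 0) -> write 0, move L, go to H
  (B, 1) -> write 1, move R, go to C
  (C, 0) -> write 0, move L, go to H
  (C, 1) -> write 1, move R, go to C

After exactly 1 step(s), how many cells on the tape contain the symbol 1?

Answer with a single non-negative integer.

Answer: 0

Derivation:
Step 1: in state A at pos 0, read 0 -> (A,0)->write 0,move L,goto B. Now: state=B, head=-1, tape[-2..1]=0000 (head:  ^)
No cell contains 1 after step 1 -> 0 cell(s)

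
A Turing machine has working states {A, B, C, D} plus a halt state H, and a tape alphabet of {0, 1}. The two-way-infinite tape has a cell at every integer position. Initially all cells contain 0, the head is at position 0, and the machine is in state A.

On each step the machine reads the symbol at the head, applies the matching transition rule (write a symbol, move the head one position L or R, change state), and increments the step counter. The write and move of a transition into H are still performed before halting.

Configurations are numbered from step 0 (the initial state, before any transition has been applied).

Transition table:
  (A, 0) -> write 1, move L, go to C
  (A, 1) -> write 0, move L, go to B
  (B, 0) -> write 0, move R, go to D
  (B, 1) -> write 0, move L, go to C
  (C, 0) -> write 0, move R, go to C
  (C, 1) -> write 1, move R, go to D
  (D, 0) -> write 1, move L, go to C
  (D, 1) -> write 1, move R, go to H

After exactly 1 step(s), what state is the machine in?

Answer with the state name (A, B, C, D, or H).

Step 1: in state A at pos 0, read 0 -> (A,0)->write 1,move L,goto C. Now: state=C, head=-1, tape[-2..1]=0010 (head:  ^)

Answer: C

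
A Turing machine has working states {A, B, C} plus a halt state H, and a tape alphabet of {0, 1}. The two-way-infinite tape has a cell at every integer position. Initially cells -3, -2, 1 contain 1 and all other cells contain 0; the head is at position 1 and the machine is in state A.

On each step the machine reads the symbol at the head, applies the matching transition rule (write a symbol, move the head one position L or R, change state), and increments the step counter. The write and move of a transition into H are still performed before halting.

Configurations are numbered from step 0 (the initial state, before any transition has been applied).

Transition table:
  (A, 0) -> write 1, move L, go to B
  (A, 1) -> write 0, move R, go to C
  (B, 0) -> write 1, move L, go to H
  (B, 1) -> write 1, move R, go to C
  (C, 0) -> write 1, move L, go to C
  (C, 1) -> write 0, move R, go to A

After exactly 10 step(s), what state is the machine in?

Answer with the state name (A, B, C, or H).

Answer: A

Derivation:
Step 1: in state A at pos 1, read 1 -> (A,1)->write 0,move R,goto C. Now: state=C, head=2, tape[-4..3]=01100000 (head:       ^)
Step 2: in state C at pos 2, read 0 -> (C,0)->write 1,move L,goto C. Now: state=C, head=1, tape[-4..3]=01100010 (head:      ^)
Step 3: in state C at pos 1, read 0 -> (C,0)->write 1,move L,goto C. Now: state=C, head=0, tape[-4..3]=01100110 (head:     ^)
Step 4: in state C at pos 0, read 0 -> (C,0)->write 1,move L,goto C. Now: state=C, head=-1, tape[-4..3]=01101110 (head:    ^)
Step 5: in state C at pos -1, read 0 -> (C,0)->write 1,move L,goto C. Now: state=C, head=-2, tape[-4..3]=01111110 (head:   ^)
Step 6: in state C at pos -2, read 1 -> (C,1)->write 0,move R,goto A. Now: state=A, head=-1, tape[-4..3]=01011110 (head:    ^)
Step 7: in state A at pos -1, read 1 -> (A,1)->write 0,move R,goto C. Now: state=C, head=0, tape[-4..3]=01001110 (head:     ^)
Step 8: in state C at pos 0, read 1 -> (C,1)->write 0,move R,goto A. Now: state=A, head=1, tape[-4..3]=01000110 (head:      ^)
Step 9: in state A at pos 1, read 1 -> (A,1)->write 0,move R,goto C. Now: state=C, head=2, tape[-4..3]=01000010 (head:       ^)
Step 10: in state C at pos 2, read 1 -> (C,1)->write 0,move R,goto A. Now: state=A, head=3, tape[-4..4]=010000000 (head:        ^)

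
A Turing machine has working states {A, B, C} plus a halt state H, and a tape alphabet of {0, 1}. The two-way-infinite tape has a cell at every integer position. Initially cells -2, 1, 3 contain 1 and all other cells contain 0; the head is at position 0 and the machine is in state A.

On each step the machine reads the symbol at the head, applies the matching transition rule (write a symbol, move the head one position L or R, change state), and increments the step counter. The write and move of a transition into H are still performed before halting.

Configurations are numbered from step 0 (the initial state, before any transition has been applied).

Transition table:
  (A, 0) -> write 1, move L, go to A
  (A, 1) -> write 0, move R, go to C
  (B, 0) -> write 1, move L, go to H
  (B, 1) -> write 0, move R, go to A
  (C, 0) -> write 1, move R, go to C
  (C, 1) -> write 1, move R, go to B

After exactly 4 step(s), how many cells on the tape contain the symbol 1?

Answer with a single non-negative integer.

Step 1: in state A at pos 0, read 0 -> (A,0)->write 1,move L,goto A. Now: state=A, head=-1, tape[-3..4]=01011010 (head:   ^)
Step 2: in state A at pos -1, read 0 -> (A,0)->write 1,move L,goto A. Now: state=A, head=-2, tape[-3..4]=01111010 (head:  ^)
Step 3: in state A at pos -2, read 1 -> (A,1)->write 0,move R,goto C. Now: state=C, head=-1, tape[-3..4]=00111010 (head:   ^)
Step 4: in state C at pos -1, read 1 -> (C,1)->write 1,move R,goto B. Now: state=B, head=0, tape[-3..4]=00111010 (head:    ^)
Cells containing 1 after step 4: {-1, 0, 1, 3} -> 4 cell(s)

Answer: 4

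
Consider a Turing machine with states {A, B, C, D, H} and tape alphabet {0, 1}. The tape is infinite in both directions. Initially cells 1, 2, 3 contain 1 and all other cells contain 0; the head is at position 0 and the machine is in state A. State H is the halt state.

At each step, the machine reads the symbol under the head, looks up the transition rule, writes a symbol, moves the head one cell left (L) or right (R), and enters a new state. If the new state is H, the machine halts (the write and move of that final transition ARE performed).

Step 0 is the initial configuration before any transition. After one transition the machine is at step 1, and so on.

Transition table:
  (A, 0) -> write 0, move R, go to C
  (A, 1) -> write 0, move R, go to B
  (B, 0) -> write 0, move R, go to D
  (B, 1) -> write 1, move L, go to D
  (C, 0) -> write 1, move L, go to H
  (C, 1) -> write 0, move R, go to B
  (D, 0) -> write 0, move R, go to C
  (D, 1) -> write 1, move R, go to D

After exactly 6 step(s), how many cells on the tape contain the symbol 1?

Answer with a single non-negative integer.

Step 1: in state A at pos 0, read 0 -> (A,0)->write 0,move R,goto C. Now: state=C, head=1, tape[-1..4]=001110 (head:   ^)
Step 2: in state C at pos 1, read 1 -> (C,1)->write 0,move R,goto B. Now: state=B, head=2, tape[-1..4]=000110 (head:    ^)
Step 3: in state B at pos 2, read 1 -> (B,1)->write 1,move L,goto D. Now: state=D, head=1, tape[-1..4]=000110 (head:   ^)
Step 4: in state D at pos 1, read 0 -> (D,0)->write 0,move R,goto C. Now: state=C, head=2, tape[-1..4]=000110 (head:    ^)
Step 5: in state C at pos 2, read 1 -> (C,1)->write 0,move R,goto B. Now: state=B, head=3, tape[-1..4]=000010 (head:     ^)
Step 6: in state B at pos 3, read 1 -> (B,1)->write 1,move L,goto D. Now: state=D, head=2, tape[-1..4]=000010 (head:    ^)
Cells containing 1 after step 6: {3} -> 1 cell(s)

Answer: 1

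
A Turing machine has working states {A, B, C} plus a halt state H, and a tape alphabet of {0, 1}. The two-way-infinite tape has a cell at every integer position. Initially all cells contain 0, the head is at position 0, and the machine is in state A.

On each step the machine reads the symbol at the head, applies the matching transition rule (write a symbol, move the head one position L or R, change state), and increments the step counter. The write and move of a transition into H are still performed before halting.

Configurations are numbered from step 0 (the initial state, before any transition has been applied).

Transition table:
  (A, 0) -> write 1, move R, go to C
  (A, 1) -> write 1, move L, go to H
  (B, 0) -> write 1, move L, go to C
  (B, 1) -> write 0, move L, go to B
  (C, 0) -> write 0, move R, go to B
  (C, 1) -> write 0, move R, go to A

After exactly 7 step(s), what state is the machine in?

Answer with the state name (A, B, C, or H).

Step 1: in state A at pos 0, read 0 -> (A,0)->write 1,move R,goto C. Now: state=C, head=1, tape[-1..2]=0100 (head:   ^)
Step 2: in state C at pos 1, read 0 -> (C,0)->write 0,move R,goto B. Now: state=B, head=2, tape[-1..3]=01000 (head:    ^)
Step 3: in state B at pos 2, read 0 -> (B,0)->write 1,move L,goto C. Now: state=C, head=1, tape[-1..3]=01010 (head:   ^)
Step 4: in state C at pos 1, read 0 -> (C,0)->write 0,move R,goto B. Now: state=B, head=2, tape[-1..3]=01010 (head:    ^)
Step 5: in state B at pos 2, read 1 -> (B,1)->write 0,move L,goto B. Now: state=B, head=1, tape[-1..3]=01000 (head:   ^)
Step 6: in state B at pos 1, read 0 -> (B,0)->write 1,move L,goto C. Now: state=C, head=0, tape[-1..3]=01100 (head:  ^)
Step 7: in state C at pos 0, read 1 -> (C,1)->write 0,move R,goto A. Now: state=A, head=1, tape[-1..3]=00100 (head:   ^)

Answer: A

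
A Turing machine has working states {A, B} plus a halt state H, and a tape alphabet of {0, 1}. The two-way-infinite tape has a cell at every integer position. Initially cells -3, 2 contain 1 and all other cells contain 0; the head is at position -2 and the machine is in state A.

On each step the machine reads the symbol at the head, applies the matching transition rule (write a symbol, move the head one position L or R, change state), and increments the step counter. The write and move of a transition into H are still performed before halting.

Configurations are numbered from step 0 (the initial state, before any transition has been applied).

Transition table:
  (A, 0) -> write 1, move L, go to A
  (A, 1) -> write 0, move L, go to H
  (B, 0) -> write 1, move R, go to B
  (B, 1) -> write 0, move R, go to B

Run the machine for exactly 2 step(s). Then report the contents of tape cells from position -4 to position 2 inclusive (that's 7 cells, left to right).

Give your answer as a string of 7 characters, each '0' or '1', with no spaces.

Step 1: in state A at pos -2, read 0 -> (A,0)->write 1,move L,goto A. Now: state=A, head=-3, tape[-4..3]=01100010 (head:  ^)
Step 2: in state A at pos -3, read 1 -> (A,1)->write 0,move L,goto H. Now: state=H, head=-4, tape[-5..3]=000100010 (head:  ^)

Answer: 0010001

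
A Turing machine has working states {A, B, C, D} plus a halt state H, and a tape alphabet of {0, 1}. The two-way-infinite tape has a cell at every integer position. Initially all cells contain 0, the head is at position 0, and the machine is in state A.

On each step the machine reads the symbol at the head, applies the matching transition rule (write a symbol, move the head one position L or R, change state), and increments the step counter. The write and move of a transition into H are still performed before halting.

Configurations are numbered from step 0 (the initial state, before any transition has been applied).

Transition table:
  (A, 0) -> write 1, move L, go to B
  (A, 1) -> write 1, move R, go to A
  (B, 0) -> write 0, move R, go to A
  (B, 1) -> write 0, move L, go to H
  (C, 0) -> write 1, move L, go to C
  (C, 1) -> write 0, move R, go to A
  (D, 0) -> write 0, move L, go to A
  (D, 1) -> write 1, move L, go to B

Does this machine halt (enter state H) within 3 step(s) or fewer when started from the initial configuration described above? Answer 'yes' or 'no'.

Step 1: in state A at pos 0, read 0 -> (A,0)->write 1,move L,goto B. Now: state=B, head=-1, tape[-2..1]=0010 (head:  ^)
Step 2: in state B at pos -1, read 0 -> (B,0)->write 0,move R,goto A. Now: state=A, head=0, tape[-2..1]=0010 (head:   ^)
Step 3: in state A at pos 0, read 1 -> (A,1)->write 1,move R,goto A. Now: state=A, head=1, tape[-2..2]=00100 (head:    ^)
After 3 step(s): state = A (not H) -> not halted within 3 -> no

Answer: no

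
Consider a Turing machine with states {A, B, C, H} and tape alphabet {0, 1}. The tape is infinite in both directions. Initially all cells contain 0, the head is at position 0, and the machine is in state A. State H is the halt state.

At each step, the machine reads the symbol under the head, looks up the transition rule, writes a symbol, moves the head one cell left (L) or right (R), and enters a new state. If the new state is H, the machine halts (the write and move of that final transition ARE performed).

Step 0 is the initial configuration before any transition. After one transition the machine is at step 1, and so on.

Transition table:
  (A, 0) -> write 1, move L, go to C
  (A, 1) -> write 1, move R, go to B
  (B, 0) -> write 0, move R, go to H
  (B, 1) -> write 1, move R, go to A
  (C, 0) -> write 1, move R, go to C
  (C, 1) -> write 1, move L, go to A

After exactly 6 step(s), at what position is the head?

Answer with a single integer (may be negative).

Step 1: in state A at pos 0, read 0 -> (A,0)->write 1,move L,goto C. Now: state=C, head=-1, tape[-2..1]=0010 (head:  ^)
Step 2: in state C at pos -1, read 0 -> (C,0)->write 1,move R,goto C. Now: state=C, head=0, tape[-2..1]=0110 (head:   ^)
Step 3: in state C at pos 0, read 1 -> (C,1)->write 1,move L,goto A. Now: state=A, head=-1, tape[-2..1]=0110 (head:  ^)
Step 4: in state A at pos -1, read 1 -> (A,1)->write 1,move R,goto B. Now: state=B, head=0, tape[-2..1]=0110 (head:   ^)
Step 5: in state B at pos 0, read 1 -> (B,1)->write 1,move R,goto A. Now: state=A, head=1, tape[-2..2]=01100 (head:    ^)
Step 6: in state A at pos 1, read 0 -> (A,0)->write 1,move L,goto C. Now: state=C, head=0, tape[-2..2]=01110 (head:   ^)

Answer: 0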